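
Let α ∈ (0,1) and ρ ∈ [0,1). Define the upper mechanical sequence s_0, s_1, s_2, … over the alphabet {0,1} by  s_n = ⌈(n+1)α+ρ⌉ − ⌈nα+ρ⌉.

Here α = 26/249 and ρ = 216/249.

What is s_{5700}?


(n+1)α + ρ = (5701·26 + 216) / 249 = 148442/249
nα + ρ     = (5700·26 + 216) / 249 = 148416/249
⌈148442/249⌉ = 597,  ⌈148416/249⌉ = 597
s_{5700} = 597 − 597 = 0

0


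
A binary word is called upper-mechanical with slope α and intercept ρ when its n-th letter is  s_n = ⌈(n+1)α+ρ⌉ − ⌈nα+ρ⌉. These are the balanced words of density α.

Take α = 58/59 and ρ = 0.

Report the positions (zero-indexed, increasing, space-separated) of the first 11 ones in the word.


n=0: ⌈58/59⌉−⌈0/59⌉ = 1−0 = 1  ← one
n=1: ⌈116/59⌉−⌈58/59⌉ = 2−1 = 1  ← one
n=2: ⌈174/59⌉−⌈116/59⌉ = 3−2 = 1  ← one
n=3: ⌈232/59⌉−⌈174/59⌉ = 4−3 = 1  ← one
n=4: ⌈290/59⌉−⌈232/59⌉ = 5−4 = 1  ← one
n=5: ⌈348/59⌉−⌈290/59⌉ = 6−5 = 1  ← one
n=6: ⌈406/59⌉−⌈348/59⌉ = 7−6 = 1  ← one
n=7: ⌈464/59⌉−⌈406/59⌉ = 8−7 = 1  ← one
n=8: ⌈522/59⌉−⌈464/59⌉ = 9−8 = 1  ← one
n=9: ⌈580/59⌉−⌈522/59⌉ = 10−9 = 1  ← one
n=10: ⌈638/59⌉−⌈580/59⌉ = 11−10 = 1  ← one
positions of the first 11 ones: 0 1 2 3 4 5 6 7 8 9 10

0 1 2 3 4 5 6 7 8 9 10


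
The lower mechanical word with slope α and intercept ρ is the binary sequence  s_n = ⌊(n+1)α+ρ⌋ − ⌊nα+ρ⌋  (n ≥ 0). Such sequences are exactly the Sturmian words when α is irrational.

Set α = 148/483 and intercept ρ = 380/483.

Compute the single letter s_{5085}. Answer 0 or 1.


1

(n+1)α + ρ = (5086·148 + 380) / 483 = 753108/483
nα + ρ     = (5085·148 + 380) / 483 = 752960/483
⌊753108/483⌋ = 1559,  ⌊752960/483⌋ = 1558
s_{5085} = 1559 − 1558 = 1


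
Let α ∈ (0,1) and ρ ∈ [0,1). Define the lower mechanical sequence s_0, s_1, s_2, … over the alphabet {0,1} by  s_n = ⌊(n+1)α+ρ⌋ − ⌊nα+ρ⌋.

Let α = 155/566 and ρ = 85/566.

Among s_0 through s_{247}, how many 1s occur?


68

#1s = Σ_{n=0}^{247} s_n = Σ_{n=0}^{247} (⌊(n+1)α+ρ⌋ − ⌊nα+ρ⌋)
the sum telescopes: every ⌊nα+ρ⌋ with 0 < n < 248 appears once with + and once with −, leaving ⌊248α+ρ⌋ − ⌊0·α+ρ⌋
248α + ρ = (248·155 + 85) / 566 = 38525/566
ρ = 85/566
⌊38525/566⌋ = 68,  ⌊85/566⌋ = 0
#1s = 68 − 0 = 68


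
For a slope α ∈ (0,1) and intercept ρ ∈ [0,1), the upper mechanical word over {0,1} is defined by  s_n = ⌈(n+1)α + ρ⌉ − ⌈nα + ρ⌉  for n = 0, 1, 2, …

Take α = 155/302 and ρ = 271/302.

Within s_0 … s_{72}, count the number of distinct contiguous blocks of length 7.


t_n = ⌈(n·155+271)/302⌉ for n = 0 … 73:
  n=0…9: ⌈271/302⌉=1 ⌈426/302⌉=2 ⌈581/302⌉=2 ⌈736/302⌉=3 ⌈891/302⌉=3 ⌈1046/302⌉=4 ⌈1201/302⌉=4 ⌈1356/302⌉=5 ⌈1511/302⌉=6 ⌈1666/302⌉=6
  n=10…19: ⌈1821/302⌉=7 ⌈1976/302⌉=7 ⌈2131/302⌉=8 ⌈2286/302⌉=8 ⌈2441/302⌉=9 ⌈2596/302⌉=9 ⌈2751/302⌉=10 ⌈2906/302⌉=10 ⌈3061/302⌉=11 ⌈3216/302⌉=11
  n=20…29: ⌈3371/302⌉=12 ⌈3526/302⌉=12 ⌈3681/302⌉=13 ⌈3836/302⌉=13 ⌈3991/302⌉=14 ⌈4146/302⌉=14 ⌈4301/302⌉=15 ⌈4456/302⌉=15 ⌈4611/302⌉=16 ⌈4766/302⌉=16
  n=30…39: ⌈4921/302⌉=17 ⌈5076/302⌉=17 ⌈5231/302⌉=18 ⌈5386/302⌉=18 ⌈5541/302⌉=19 ⌈5696/302⌉=19 ⌈5851/302⌉=20 ⌈6006/302⌉=20 ⌈6161/302⌉=21 ⌈6316/302⌉=21
  n=40…49: ⌈6471/302⌉=22 ⌈6626/302⌉=22 ⌈6781/302⌉=23 ⌈6936/302⌉=23 ⌈7091/302⌉=24 ⌈7246/302⌉=24 ⌈7401/302⌉=25 ⌈7556/302⌉=26 ⌈7711/302⌉=26 ⌈7866/302⌉=27
  n=50…59: ⌈8021/302⌉=27 ⌈8176/302⌉=28 ⌈8331/302⌉=28 ⌈8486/302⌉=29 ⌈8641/302⌉=29 ⌈8796/302⌉=30 ⌈8951/302⌉=30 ⌈9106/302⌉=31 ⌈9261/302⌉=31 ⌈9416/302⌉=32
  n=60…69: ⌈9571/302⌉=32 ⌈9726/302⌉=33 ⌈9881/302⌉=33 ⌈10036/302⌉=34 ⌈10191/302⌉=34 ⌈10346/302⌉=35 ⌈10501/302⌉=35 ⌈10656/302⌉=36 ⌈10811/302⌉=36 ⌈10966/302⌉=37
  n=70…73: ⌈11121/302⌉=37 ⌈11276/302⌉=38 ⌈11431/302⌉=38 ⌈11586/302⌉=39
s_n = t_(n+1) − t_n for n = 0 … 72 gives
prefix = 1010101101010101010101010101010101010101010101101010101010101010101010101
slide a length-7 window over [0..6] … [66..72] (67 windows); first occurrence of each distinct factor:
  [  0..  6] 1010101
  [  1..  7] 0101011
  [  2..  8] 1010110
  [  3..  9] 0101101
  [  4.. 10] 1011010
  [  5.. 11] 0110101
  [  6.. 12] 1101010
  [  8.. 14] 0101010
  (the other 59 windows repeat one of these)
distinct factors: {0101010, 0101011, 0101101, 0110101, 1010101, 1010110, 1011010, 1101010}
count = 8  (Sturmian bound for length 7 is 8)

8


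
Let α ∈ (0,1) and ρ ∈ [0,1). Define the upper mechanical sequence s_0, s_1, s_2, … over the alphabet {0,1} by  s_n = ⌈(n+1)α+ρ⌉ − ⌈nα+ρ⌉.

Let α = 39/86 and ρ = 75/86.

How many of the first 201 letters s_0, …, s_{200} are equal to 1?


#1s = Σ_{n=0}^{200} s_n = Σ_{n=0}^{200} (⌈(n+1)α+ρ⌉ − ⌈nα+ρ⌉)
the sum telescopes: every ⌈nα+ρ⌉ with 0 < n < 201 appears once with + and once with −, leaving ⌈201α+ρ⌉ − ⌈0·α+ρ⌉
201α + ρ = (201·39 + 75) / 86 = 7914/86
ρ = 75/86
⌈7914/86⌉ = 93,  ⌈75/86⌉ = 1
#1s = 93 − 1 = 92

92


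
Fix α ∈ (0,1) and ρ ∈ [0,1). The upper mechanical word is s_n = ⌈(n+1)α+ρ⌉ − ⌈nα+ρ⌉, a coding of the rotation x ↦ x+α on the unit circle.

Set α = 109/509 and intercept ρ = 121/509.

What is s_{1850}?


0

(n+1)α + ρ = (1851·109 + 121) / 509 = 201880/509
nα + ρ     = (1850·109 + 121) / 509 = 201771/509
⌈201880/509⌉ = 397,  ⌈201771/509⌉ = 397
s_{1850} = 397 − 397 = 0


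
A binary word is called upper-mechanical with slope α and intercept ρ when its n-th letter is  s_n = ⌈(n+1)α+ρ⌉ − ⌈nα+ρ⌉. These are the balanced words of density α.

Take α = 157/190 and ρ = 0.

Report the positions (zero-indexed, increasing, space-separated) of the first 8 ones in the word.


n=0: ⌈157/190⌉−⌈0/190⌉ = 1−0 = 1  ← one
n=1: ⌈314/190⌉−⌈157/190⌉ = 2−1 = 1  ← one
n=2: ⌈471/190⌉−⌈314/190⌉ = 3−2 = 1  ← one
n=3: ⌈628/190⌉−⌈471/190⌉ = 4−3 = 1  ← one
n=4: ⌈785/190⌉−⌈628/190⌉ = 5−4 = 1  ← one
n=5: ⌈942/190⌉−⌈785/190⌉ = 5−5 = 0
n=6: ⌈1099/190⌉−⌈942/190⌉ = 6−5 = 1  ← one
n=7: ⌈1256/190⌉−⌈1099/190⌉ = 7−6 = 1  ← one
n=8: ⌈1413/190⌉−⌈1256/190⌉ = 8−7 = 1  ← one
positions of the first 8 ones: 0 1 2 3 4 6 7 8

0 1 2 3 4 6 7 8


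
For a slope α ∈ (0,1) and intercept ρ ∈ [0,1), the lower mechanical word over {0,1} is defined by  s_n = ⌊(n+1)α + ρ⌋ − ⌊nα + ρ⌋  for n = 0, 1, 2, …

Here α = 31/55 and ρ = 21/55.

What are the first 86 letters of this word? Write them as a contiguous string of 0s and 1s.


n=0: ⌊(1·31+21)/55⌋ − ⌊(0·31+21)/55⌋ = ⌊52/55⌋ − ⌊21/55⌋ = 0 − 0 = 0
n=1: ⌊(2·31+21)/55⌋ − ⌊(1·31+21)/55⌋ = ⌊83/55⌋ − ⌊52/55⌋ = 1 − 0 = 1
n=2: ⌊(3·31+21)/55⌋ − ⌊(2·31+21)/55⌋ = ⌊114/55⌋ − ⌊83/55⌋ = 2 − 1 = 1
n=3: ⌊(4·31+21)/55⌋ − ⌊(3·31+21)/55⌋ = ⌊145/55⌋ − ⌊114/55⌋ = 2 − 2 = 0
n=4: ⌊(5·31+21)/55⌋ − ⌊(4·31+21)/55⌋ = ⌊176/55⌋ − ⌊145/55⌋ = 3 − 2 = 1
n=5: ⌊(6·31+21)/55⌋ − ⌊(5·31+21)/55⌋ = ⌊207/55⌋ − ⌊176/55⌋ = 3 − 3 = 0
n=6: ⌊(7·31+21)/55⌋ − ⌊(6·31+21)/55⌋ = ⌊238/55⌋ − ⌊207/55⌋ = 4 − 3 = 1
n=7: ⌊(8·31+21)/55⌋ − ⌊(7·31+21)/55⌋ = ⌊269/55⌋ − ⌊238/55⌋ = 4 − 4 = 0
n=8: ⌊(9·31+21)/55⌋ − ⌊(8·31+21)/55⌋ = ⌊300/55⌋ − ⌊269/55⌋ = 5 − 4 = 1
n=9: ⌊(10·31+21)/55⌋ − ⌊(9·31+21)/55⌋ = ⌊331/55⌋ − ⌊300/55⌋ = 6 − 5 = 1
n=10: ⌊(11·31+21)/55⌋ − ⌊(10·31+21)/55⌋ = ⌊362/55⌋ − ⌊331/55⌋ = 6 − 6 = 0
n=11: ⌊(12·31+21)/55⌋ − ⌊(11·31+21)/55⌋ = ⌊393/55⌋ − ⌊362/55⌋ = 7 − 6 = 1
n=12: ⌊(13·31+21)/55⌋ − ⌊(12·31+21)/55⌋ = ⌊424/55⌋ − ⌊393/55⌋ = 7 − 7 = 0
n=13: ⌊(14·31+21)/55⌋ − ⌊(13·31+21)/55⌋ = ⌊455/55⌋ − ⌊424/55⌋ = 8 − 7 = 1
n=14: ⌊(15·31+21)/55⌋ − ⌊(14·31+21)/55⌋ = ⌊486/55⌋ − ⌊455/55⌋ = 8 − 8 = 0
n=15: ⌊(16·31+21)/55⌋ − ⌊(15·31+21)/55⌋ = ⌊517/55⌋ − ⌊486/55⌋ = 9 − 8 = 1
n=16: ⌊(17·31+21)/55⌋ − ⌊(16·31+21)/55⌋ = ⌊548/55⌋ − ⌊517/55⌋ = 9 − 9 = 0
n=17: ⌊(18·31+21)/55⌋ − ⌊(17·31+21)/55⌋ = ⌊579/55⌋ − ⌊548/55⌋ = 10 − 9 = 1
n=18: ⌊(19·31+21)/55⌋ − ⌊(18·31+21)/55⌋ = ⌊610/55⌋ − ⌊579/55⌋ = 11 − 10 = 1
n=19: ⌊(20·31+21)/55⌋ − ⌊(19·31+21)/55⌋ = ⌊641/55⌋ − ⌊610/55⌋ = 11 − 11 = 0
n=20: ⌊(21·31+21)/55⌋ − ⌊(20·31+21)/55⌋ = ⌊672/55⌋ − ⌊641/55⌋ = 12 − 11 = 1
n=21: ⌊(22·31+21)/55⌋ − ⌊(21·31+21)/55⌋ = ⌊703/55⌋ − ⌊672/55⌋ = 12 − 12 = 0
n=22: ⌊(23·31+21)/55⌋ − ⌊(22·31+21)/55⌋ = ⌊734/55⌋ − ⌊703/55⌋ = 13 − 12 = 1
n=23: ⌊(24·31+21)/55⌋ − ⌊(23·31+21)/55⌋ = ⌊765/55⌋ − ⌊734/55⌋ = 13 − 13 = 0
n=24: ⌊(25·31+21)/55⌋ − ⌊(24·31+21)/55⌋ = ⌊796/55⌋ − ⌊765/55⌋ = 14 − 13 = 1
n=25: ⌊(26·31+21)/55⌋ − ⌊(25·31+21)/55⌋ = ⌊827/55⌋ − ⌊796/55⌋ = 15 − 14 = 1
n=26: ⌊(27·31+21)/55⌋ − ⌊(26·31+21)/55⌋ = ⌊858/55⌋ − ⌊827/55⌋ = 15 − 15 = 0
n=27: ⌊(28·31+21)/55⌋ − ⌊(27·31+21)/55⌋ = ⌊889/55⌋ − ⌊858/55⌋ = 16 − 15 = 1
n=28: ⌊(29·31+21)/55⌋ − ⌊(28·31+21)/55⌋ = ⌊920/55⌋ − ⌊889/55⌋ = 16 − 16 = 0
n=29: ⌊(30·31+21)/55⌋ − ⌊(29·31+21)/55⌋ = ⌊951/55⌋ − ⌊920/55⌋ = 17 − 16 = 1
n=30: ⌊(31·31+21)/55⌋ − ⌊(30·31+21)/55⌋ = ⌊982/55⌋ − ⌊951/55⌋ = 17 − 17 = 0
n=31: ⌊(32·31+21)/55⌋ − ⌊(31·31+21)/55⌋ = ⌊1013/55⌋ − ⌊982/55⌋ = 18 − 17 = 1
n=32: ⌊(33·31+21)/55⌋ − ⌊(32·31+21)/55⌋ = ⌊1044/55⌋ − ⌊1013/55⌋ = 18 − 18 = 0
n=33: ⌊(34·31+21)/55⌋ − ⌊(33·31+21)/55⌋ = ⌊1075/55⌋ − ⌊1044/55⌋ = 19 − 18 = 1
n=34: ⌊(35·31+21)/55⌋ − ⌊(34·31+21)/55⌋ = ⌊1106/55⌋ − ⌊1075/55⌋ = 20 − 19 = 1
n=35: ⌊(36·31+21)/55⌋ − ⌊(35·31+21)/55⌋ = ⌊1137/55⌋ − ⌊1106/55⌋ = 20 − 20 = 0
n=36: ⌊(37·31+21)/55⌋ − ⌊(36·31+21)/55⌋ = ⌊1168/55⌋ − ⌊1137/55⌋ = 21 − 20 = 1
n=37: ⌊(38·31+21)/55⌋ − ⌊(37·31+21)/55⌋ = ⌊1199/55⌋ − ⌊1168/55⌋ = 21 − 21 = 0
n=38: ⌊(39·31+21)/55⌋ − ⌊(38·31+21)/55⌋ = ⌊1230/55⌋ − ⌊1199/55⌋ = 22 − 21 = 1
n=39: ⌊(40·31+21)/55⌋ − ⌊(39·31+21)/55⌋ = ⌊1261/55⌋ − ⌊1230/55⌋ = 22 − 22 = 0
n=40: ⌊(41·31+21)/55⌋ − ⌊(40·31+21)/55⌋ = ⌊1292/55⌋ − ⌊1261/55⌋ = 23 − 22 = 1
n=41: ⌊(42·31+21)/55⌋ − ⌊(41·31+21)/55⌋ = ⌊1323/55⌋ − ⌊1292/55⌋ = 24 − 23 = 1
n=42: ⌊(43·31+21)/55⌋ − ⌊(42·31+21)/55⌋ = ⌊1354/55⌋ − ⌊1323/55⌋ = 24 − 24 = 0
n=43: ⌊(44·31+21)/55⌋ − ⌊(43·31+21)/55⌋ = ⌊1385/55⌋ − ⌊1354/55⌋ = 25 − 24 = 1
n=44: ⌊(45·31+21)/55⌋ − ⌊(44·31+21)/55⌋ = ⌊1416/55⌋ − ⌊1385/55⌋ = 25 − 25 = 0
n=45: ⌊(46·31+21)/55⌋ − ⌊(45·31+21)/55⌋ = ⌊1447/55⌋ − ⌊1416/55⌋ = 26 − 25 = 1
n=46: ⌊(47·31+21)/55⌋ − ⌊(46·31+21)/55⌋ = ⌊1478/55⌋ − ⌊1447/55⌋ = 26 − 26 = 0
n=47: ⌊(48·31+21)/55⌋ − ⌊(47·31+21)/55⌋ = ⌊1509/55⌋ − ⌊1478/55⌋ = 27 − 26 = 1
n=48: ⌊(49·31+21)/55⌋ − ⌊(48·31+21)/55⌋ = ⌊1540/55⌋ − ⌊1509/55⌋ = 28 − 27 = 1
n=49: ⌊(50·31+21)/55⌋ − ⌊(49·31+21)/55⌋ = ⌊1571/55⌋ − ⌊1540/55⌋ = 28 − 28 = 0
n=50: ⌊(51·31+21)/55⌋ − ⌊(50·31+21)/55⌋ = ⌊1602/55⌋ − ⌊1571/55⌋ = 29 − 28 = 1
n=51: ⌊(52·31+21)/55⌋ − ⌊(51·31+21)/55⌋ = ⌊1633/55⌋ − ⌊1602/55⌋ = 29 − 29 = 0
n=52: ⌊(53·31+21)/55⌋ − ⌊(52·31+21)/55⌋ = ⌊1664/55⌋ − ⌊1633/55⌋ = 30 − 29 = 1
n=53: ⌊(54·31+21)/55⌋ − ⌊(53·31+21)/55⌋ = ⌊1695/55⌋ − ⌊1664/55⌋ = 30 − 30 = 0
n=54: ⌊(55·31+21)/55⌋ − ⌊(54·31+21)/55⌋ = ⌊1726/55⌋ − ⌊1695/55⌋ = 31 − 30 = 1
n=55: ⌊(56·31+21)/55⌋ − ⌊(55·31+21)/55⌋ = ⌊1757/55⌋ − ⌊1726/55⌋ = 31 − 31 = 0
n=56: ⌊(57·31+21)/55⌋ − ⌊(56·31+21)/55⌋ = ⌊1788/55⌋ − ⌊1757/55⌋ = 32 − 31 = 1
n=57: ⌊(58·31+21)/55⌋ − ⌊(57·31+21)/55⌋ = ⌊1819/55⌋ − ⌊1788/55⌋ = 33 − 32 = 1
n=58: ⌊(59·31+21)/55⌋ − ⌊(58·31+21)/55⌋ = ⌊1850/55⌋ − ⌊1819/55⌋ = 33 − 33 = 0
n=59: ⌊(60·31+21)/55⌋ − ⌊(59·31+21)/55⌋ = ⌊1881/55⌋ − ⌊1850/55⌋ = 34 − 33 = 1
n=60: ⌊(61·31+21)/55⌋ − ⌊(60·31+21)/55⌋ = ⌊1912/55⌋ − ⌊1881/55⌋ = 34 − 34 = 0
n=61: ⌊(62·31+21)/55⌋ − ⌊(61·31+21)/55⌋ = ⌊1943/55⌋ − ⌊1912/55⌋ = 35 − 34 = 1
n=62: ⌊(63·31+21)/55⌋ − ⌊(62·31+21)/55⌋ = ⌊1974/55⌋ − ⌊1943/55⌋ = 35 − 35 = 0
n=63: ⌊(64·31+21)/55⌋ − ⌊(63·31+21)/55⌋ = ⌊2005/55⌋ − ⌊1974/55⌋ = 36 − 35 = 1
n=64: ⌊(65·31+21)/55⌋ − ⌊(64·31+21)/55⌋ = ⌊2036/55⌋ − ⌊2005/55⌋ = 37 − 36 = 1
n=65: ⌊(66·31+21)/55⌋ − ⌊(65·31+21)/55⌋ = ⌊2067/55⌋ − ⌊2036/55⌋ = 37 − 37 = 0
n=66: ⌊(67·31+21)/55⌋ − ⌊(66·31+21)/55⌋ = ⌊2098/55⌋ − ⌊2067/55⌋ = 38 − 37 = 1
n=67: ⌊(68·31+21)/55⌋ − ⌊(67·31+21)/55⌋ = ⌊2129/55⌋ − ⌊2098/55⌋ = 38 − 38 = 0
n=68: ⌊(69·31+21)/55⌋ − ⌊(68·31+21)/55⌋ = ⌊2160/55⌋ − ⌊2129/55⌋ = 39 − 38 = 1
n=69: ⌊(70·31+21)/55⌋ − ⌊(69·31+21)/55⌋ = ⌊2191/55⌋ − ⌊2160/55⌋ = 39 − 39 = 0
n=70: ⌊(71·31+21)/55⌋ − ⌊(70·31+21)/55⌋ = ⌊2222/55⌋ − ⌊2191/55⌋ = 40 − 39 = 1
n=71: ⌊(72·31+21)/55⌋ − ⌊(71·31+21)/55⌋ = ⌊2253/55⌋ − ⌊2222/55⌋ = 40 − 40 = 0
n=72: ⌊(73·31+21)/55⌋ − ⌊(72·31+21)/55⌋ = ⌊2284/55⌋ − ⌊2253/55⌋ = 41 − 40 = 1
n=73: ⌊(74·31+21)/55⌋ − ⌊(73·31+21)/55⌋ = ⌊2315/55⌋ − ⌊2284/55⌋ = 42 − 41 = 1
n=74: ⌊(75·31+21)/55⌋ − ⌊(74·31+21)/55⌋ = ⌊2346/55⌋ − ⌊2315/55⌋ = 42 − 42 = 0
n=75: ⌊(76·31+21)/55⌋ − ⌊(75·31+21)/55⌋ = ⌊2377/55⌋ − ⌊2346/55⌋ = 43 − 42 = 1
n=76: ⌊(77·31+21)/55⌋ − ⌊(76·31+21)/55⌋ = ⌊2408/55⌋ − ⌊2377/55⌋ = 43 − 43 = 0
n=77: ⌊(78·31+21)/55⌋ − ⌊(77·31+21)/55⌋ = ⌊2439/55⌋ − ⌊2408/55⌋ = 44 − 43 = 1
n=78: ⌊(79·31+21)/55⌋ − ⌊(78·31+21)/55⌋ = ⌊2470/55⌋ − ⌊2439/55⌋ = 44 − 44 = 0
n=79: ⌊(80·31+21)/55⌋ − ⌊(79·31+21)/55⌋ = ⌊2501/55⌋ − ⌊2470/55⌋ = 45 − 44 = 1
n=80: ⌊(81·31+21)/55⌋ − ⌊(80·31+21)/55⌋ = ⌊2532/55⌋ − ⌊2501/55⌋ = 46 − 45 = 1
n=81: ⌊(82·31+21)/55⌋ − ⌊(81·31+21)/55⌋ = ⌊2563/55⌋ − ⌊2532/55⌋ = 46 − 46 = 0
n=82: ⌊(83·31+21)/55⌋ − ⌊(82·31+21)/55⌋ = ⌊2594/55⌋ − ⌊2563/55⌋ = 47 − 46 = 1
n=83: ⌊(84·31+21)/55⌋ − ⌊(83·31+21)/55⌋ = ⌊2625/55⌋ − ⌊2594/55⌋ = 47 − 47 = 0
n=84: ⌊(85·31+21)/55⌋ − ⌊(84·31+21)/55⌋ = ⌊2656/55⌋ − ⌊2625/55⌋ = 48 − 47 = 1
n=85: ⌊(86·31+21)/55⌋ − ⌊(85·31+21)/55⌋ = ⌊2687/55⌋ − ⌊2656/55⌋ = 48 − 48 = 0

01101010110101010110101011010101011010101101010110101010110101011010101011010101101010


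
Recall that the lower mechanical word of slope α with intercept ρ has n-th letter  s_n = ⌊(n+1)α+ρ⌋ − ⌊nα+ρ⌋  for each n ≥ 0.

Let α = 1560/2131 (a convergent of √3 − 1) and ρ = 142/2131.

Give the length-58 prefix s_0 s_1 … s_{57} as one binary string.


0110111011101110110111011101110110111011101110110111011101

n=0: ⌊(1·1560+142)/2131⌋ − ⌊(0·1560+142)/2131⌋ = ⌊1702/2131⌋ − ⌊142/2131⌋ = 0 − 0 = 0
n=1: ⌊(2·1560+142)/2131⌋ − ⌊(1·1560+142)/2131⌋ = ⌊3262/2131⌋ − ⌊1702/2131⌋ = 1 − 0 = 1
n=2: ⌊(3·1560+142)/2131⌋ − ⌊(2·1560+142)/2131⌋ = ⌊4822/2131⌋ − ⌊3262/2131⌋ = 2 − 1 = 1
n=3: ⌊(4·1560+142)/2131⌋ − ⌊(3·1560+142)/2131⌋ = ⌊6382/2131⌋ − ⌊4822/2131⌋ = 2 − 2 = 0
n=4: ⌊(5·1560+142)/2131⌋ − ⌊(4·1560+142)/2131⌋ = ⌊7942/2131⌋ − ⌊6382/2131⌋ = 3 − 2 = 1
n=5: ⌊(6·1560+142)/2131⌋ − ⌊(5·1560+142)/2131⌋ = ⌊9502/2131⌋ − ⌊7942/2131⌋ = 4 − 3 = 1
n=6: ⌊(7·1560+142)/2131⌋ − ⌊(6·1560+142)/2131⌋ = ⌊11062/2131⌋ − ⌊9502/2131⌋ = 5 − 4 = 1
n=7: ⌊(8·1560+142)/2131⌋ − ⌊(7·1560+142)/2131⌋ = ⌊12622/2131⌋ − ⌊11062/2131⌋ = 5 − 5 = 0
n=8: ⌊(9·1560+142)/2131⌋ − ⌊(8·1560+142)/2131⌋ = ⌊14182/2131⌋ − ⌊12622/2131⌋ = 6 − 5 = 1
n=9: ⌊(10·1560+142)/2131⌋ − ⌊(9·1560+142)/2131⌋ = ⌊15742/2131⌋ − ⌊14182/2131⌋ = 7 − 6 = 1
n=10: ⌊(11·1560+142)/2131⌋ − ⌊(10·1560+142)/2131⌋ = ⌊17302/2131⌋ − ⌊15742/2131⌋ = 8 − 7 = 1
n=11: ⌊(12·1560+142)/2131⌋ − ⌊(11·1560+142)/2131⌋ = ⌊18862/2131⌋ − ⌊17302/2131⌋ = 8 − 8 = 0
n=12: ⌊(13·1560+142)/2131⌋ − ⌊(12·1560+142)/2131⌋ = ⌊20422/2131⌋ − ⌊18862/2131⌋ = 9 − 8 = 1
n=13: ⌊(14·1560+142)/2131⌋ − ⌊(13·1560+142)/2131⌋ = ⌊21982/2131⌋ − ⌊20422/2131⌋ = 10 − 9 = 1
n=14: ⌊(15·1560+142)/2131⌋ − ⌊(14·1560+142)/2131⌋ = ⌊23542/2131⌋ − ⌊21982/2131⌋ = 11 − 10 = 1
n=15: ⌊(16·1560+142)/2131⌋ − ⌊(15·1560+142)/2131⌋ = ⌊25102/2131⌋ − ⌊23542/2131⌋ = 11 − 11 = 0
n=16: ⌊(17·1560+142)/2131⌋ − ⌊(16·1560+142)/2131⌋ = ⌊26662/2131⌋ − ⌊25102/2131⌋ = 12 − 11 = 1
n=17: ⌊(18·1560+142)/2131⌋ − ⌊(17·1560+142)/2131⌋ = ⌊28222/2131⌋ − ⌊26662/2131⌋ = 13 − 12 = 1
n=18: ⌊(19·1560+142)/2131⌋ − ⌊(18·1560+142)/2131⌋ = ⌊29782/2131⌋ − ⌊28222/2131⌋ = 13 − 13 = 0
n=19: ⌊(20·1560+142)/2131⌋ − ⌊(19·1560+142)/2131⌋ = ⌊31342/2131⌋ − ⌊29782/2131⌋ = 14 − 13 = 1
n=20: ⌊(21·1560+142)/2131⌋ − ⌊(20·1560+142)/2131⌋ = ⌊32902/2131⌋ − ⌊31342/2131⌋ = 15 − 14 = 1
n=21: ⌊(22·1560+142)/2131⌋ − ⌊(21·1560+142)/2131⌋ = ⌊34462/2131⌋ − ⌊32902/2131⌋ = 16 − 15 = 1
n=22: ⌊(23·1560+142)/2131⌋ − ⌊(22·1560+142)/2131⌋ = ⌊36022/2131⌋ − ⌊34462/2131⌋ = 16 − 16 = 0
n=23: ⌊(24·1560+142)/2131⌋ − ⌊(23·1560+142)/2131⌋ = ⌊37582/2131⌋ − ⌊36022/2131⌋ = 17 − 16 = 1
n=24: ⌊(25·1560+142)/2131⌋ − ⌊(24·1560+142)/2131⌋ = ⌊39142/2131⌋ − ⌊37582/2131⌋ = 18 − 17 = 1
n=25: ⌊(26·1560+142)/2131⌋ − ⌊(25·1560+142)/2131⌋ = ⌊40702/2131⌋ − ⌊39142/2131⌋ = 19 − 18 = 1
n=26: ⌊(27·1560+142)/2131⌋ − ⌊(26·1560+142)/2131⌋ = ⌊42262/2131⌋ − ⌊40702/2131⌋ = 19 − 19 = 0
n=27: ⌊(28·1560+142)/2131⌋ − ⌊(27·1560+142)/2131⌋ = ⌊43822/2131⌋ − ⌊42262/2131⌋ = 20 − 19 = 1
n=28: ⌊(29·1560+142)/2131⌋ − ⌊(28·1560+142)/2131⌋ = ⌊45382/2131⌋ − ⌊43822/2131⌋ = 21 − 20 = 1
n=29: ⌊(30·1560+142)/2131⌋ − ⌊(29·1560+142)/2131⌋ = ⌊46942/2131⌋ − ⌊45382/2131⌋ = 22 − 21 = 1
n=30: ⌊(31·1560+142)/2131⌋ − ⌊(30·1560+142)/2131⌋ = ⌊48502/2131⌋ − ⌊46942/2131⌋ = 22 − 22 = 0
n=31: ⌊(32·1560+142)/2131⌋ − ⌊(31·1560+142)/2131⌋ = ⌊50062/2131⌋ − ⌊48502/2131⌋ = 23 − 22 = 1
n=32: ⌊(33·1560+142)/2131⌋ − ⌊(32·1560+142)/2131⌋ = ⌊51622/2131⌋ − ⌊50062/2131⌋ = 24 − 23 = 1
n=33: ⌊(34·1560+142)/2131⌋ − ⌊(33·1560+142)/2131⌋ = ⌊53182/2131⌋ − ⌊51622/2131⌋ = 24 − 24 = 0
n=34: ⌊(35·1560+142)/2131⌋ − ⌊(34·1560+142)/2131⌋ = ⌊54742/2131⌋ − ⌊53182/2131⌋ = 25 − 24 = 1
n=35: ⌊(36·1560+142)/2131⌋ − ⌊(35·1560+142)/2131⌋ = ⌊56302/2131⌋ − ⌊54742/2131⌋ = 26 − 25 = 1
n=36: ⌊(37·1560+142)/2131⌋ − ⌊(36·1560+142)/2131⌋ = ⌊57862/2131⌋ − ⌊56302/2131⌋ = 27 − 26 = 1
n=37: ⌊(38·1560+142)/2131⌋ − ⌊(37·1560+142)/2131⌋ = ⌊59422/2131⌋ − ⌊57862/2131⌋ = 27 − 27 = 0
n=38: ⌊(39·1560+142)/2131⌋ − ⌊(38·1560+142)/2131⌋ = ⌊60982/2131⌋ − ⌊59422/2131⌋ = 28 − 27 = 1
n=39: ⌊(40·1560+142)/2131⌋ − ⌊(39·1560+142)/2131⌋ = ⌊62542/2131⌋ − ⌊60982/2131⌋ = 29 − 28 = 1
n=40: ⌊(41·1560+142)/2131⌋ − ⌊(40·1560+142)/2131⌋ = ⌊64102/2131⌋ − ⌊62542/2131⌋ = 30 − 29 = 1
n=41: ⌊(42·1560+142)/2131⌋ − ⌊(41·1560+142)/2131⌋ = ⌊65662/2131⌋ − ⌊64102/2131⌋ = 30 − 30 = 0
n=42: ⌊(43·1560+142)/2131⌋ − ⌊(42·1560+142)/2131⌋ = ⌊67222/2131⌋ − ⌊65662/2131⌋ = 31 − 30 = 1
n=43: ⌊(44·1560+142)/2131⌋ − ⌊(43·1560+142)/2131⌋ = ⌊68782/2131⌋ − ⌊67222/2131⌋ = 32 − 31 = 1
n=44: ⌊(45·1560+142)/2131⌋ − ⌊(44·1560+142)/2131⌋ = ⌊70342/2131⌋ − ⌊68782/2131⌋ = 33 − 32 = 1
n=45: ⌊(46·1560+142)/2131⌋ − ⌊(45·1560+142)/2131⌋ = ⌊71902/2131⌋ − ⌊70342/2131⌋ = 33 − 33 = 0
n=46: ⌊(47·1560+142)/2131⌋ − ⌊(46·1560+142)/2131⌋ = ⌊73462/2131⌋ − ⌊71902/2131⌋ = 34 − 33 = 1
n=47: ⌊(48·1560+142)/2131⌋ − ⌊(47·1560+142)/2131⌋ = ⌊75022/2131⌋ − ⌊73462/2131⌋ = 35 − 34 = 1
n=48: ⌊(49·1560+142)/2131⌋ − ⌊(48·1560+142)/2131⌋ = ⌊76582/2131⌋ − ⌊75022/2131⌋ = 35 − 35 = 0
n=49: ⌊(50·1560+142)/2131⌋ − ⌊(49·1560+142)/2131⌋ = ⌊78142/2131⌋ − ⌊76582/2131⌋ = 36 − 35 = 1
n=50: ⌊(51·1560+142)/2131⌋ − ⌊(50·1560+142)/2131⌋ = ⌊79702/2131⌋ − ⌊78142/2131⌋ = 37 − 36 = 1
n=51: ⌊(52·1560+142)/2131⌋ − ⌊(51·1560+142)/2131⌋ = ⌊81262/2131⌋ − ⌊79702/2131⌋ = 38 − 37 = 1
n=52: ⌊(53·1560+142)/2131⌋ − ⌊(52·1560+142)/2131⌋ = ⌊82822/2131⌋ − ⌊81262/2131⌋ = 38 − 38 = 0
n=53: ⌊(54·1560+142)/2131⌋ − ⌊(53·1560+142)/2131⌋ = ⌊84382/2131⌋ − ⌊82822/2131⌋ = 39 − 38 = 1
n=54: ⌊(55·1560+142)/2131⌋ − ⌊(54·1560+142)/2131⌋ = ⌊85942/2131⌋ − ⌊84382/2131⌋ = 40 − 39 = 1
n=55: ⌊(56·1560+142)/2131⌋ − ⌊(55·1560+142)/2131⌋ = ⌊87502/2131⌋ − ⌊85942/2131⌋ = 41 − 40 = 1
n=56: ⌊(57·1560+142)/2131⌋ − ⌊(56·1560+142)/2131⌋ = ⌊89062/2131⌋ − ⌊87502/2131⌋ = 41 − 41 = 0
n=57: ⌊(58·1560+142)/2131⌋ − ⌊(57·1560+142)/2131⌋ = ⌊90622/2131⌋ − ⌊89062/2131⌋ = 42 − 41 = 1


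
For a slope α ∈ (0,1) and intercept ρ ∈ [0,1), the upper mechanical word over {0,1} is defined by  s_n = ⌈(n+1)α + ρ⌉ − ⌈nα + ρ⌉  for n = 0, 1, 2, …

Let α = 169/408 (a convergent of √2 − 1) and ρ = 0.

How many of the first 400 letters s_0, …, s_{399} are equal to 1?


#1s = Σ_{n=0}^{399} s_n = Σ_{n=0}^{399} (⌈(n+1)α+ρ⌉ − ⌈nα+ρ⌉)
the sum telescopes: every ⌈nα+ρ⌉ with 0 < n < 400 appears once with + and once with −, leaving ⌈400α+ρ⌉ − ⌈0·α+ρ⌉
400α + ρ = (400·169) / 408 = 67600/408
ρ = 0/408
⌈67600/408⌉ = 166,  ⌈0/408⌉ = 0
#1s = 166 − 0 = 166

166


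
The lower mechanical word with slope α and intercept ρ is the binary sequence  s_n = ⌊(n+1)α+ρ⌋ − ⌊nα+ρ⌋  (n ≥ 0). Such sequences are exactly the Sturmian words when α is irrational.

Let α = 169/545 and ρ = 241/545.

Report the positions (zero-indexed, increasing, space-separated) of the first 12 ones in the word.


1 5 8 11 14 17 21 24 27 30 34 37

n=0: ⌊410/545⌋−⌊241/545⌋ = 0−0 = 0
n=1: ⌊579/545⌋−⌊410/545⌋ = 1−0 = 1  ← one
n=2: ⌊748/545⌋−⌊579/545⌋ = 1−1 = 0
n=3: ⌊917/545⌋−⌊748/545⌋ = 1−1 = 0
n=4: ⌊1086/545⌋−⌊917/545⌋ = 1−1 = 0
n=5: ⌊1255/545⌋−⌊1086/545⌋ = 2−1 = 1  ← one
n=6: ⌊1424/545⌋−⌊1255/545⌋ = 2−2 = 0
n=7: ⌊1593/545⌋−⌊1424/545⌋ = 2−2 = 0
n=8: ⌊1762/545⌋−⌊1593/545⌋ = 3−2 = 1  ← one
n=9: ⌊1931/545⌋−⌊1762/545⌋ = 3−3 = 0
n=10: ⌊2100/545⌋−⌊1931/545⌋ = 3−3 = 0
n=11: ⌊2269/545⌋−⌊2100/545⌋ = 4−3 = 1  ← one
n=12: ⌊2438/545⌋−⌊2269/545⌋ = 4−4 = 0
n=13: ⌊2607/545⌋−⌊2438/545⌋ = 4−4 = 0
n=14: ⌊2776/545⌋−⌊2607/545⌋ = 5−4 = 1  ← one
n=15: ⌊2945/545⌋−⌊2776/545⌋ = 5−5 = 0
n=16: ⌊3114/545⌋−⌊2945/545⌋ = 5−5 = 0
n=17: ⌊3283/545⌋−⌊3114/545⌋ = 6−5 = 1  ← one
n=18: ⌊3452/545⌋−⌊3283/545⌋ = 6−6 = 0
n=19: ⌊3621/545⌋−⌊3452/545⌋ = 6−6 = 0
n=20: ⌊3790/545⌋−⌊3621/545⌋ = 6−6 = 0
n=21: ⌊3959/545⌋−⌊3790/545⌋ = 7−6 = 1  ← one
n=22: ⌊4128/545⌋−⌊3959/545⌋ = 7−7 = 0
n=23: ⌊4297/545⌋−⌊4128/545⌋ = 7−7 = 0
n=24: ⌊4466/545⌋−⌊4297/545⌋ = 8−7 = 1  ← one
n=25: ⌊4635/545⌋−⌊4466/545⌋ = 8−8 = 0
n=26: ⌊4804/545⌋−⌊4635/545⌋ = 8−8 = 0
n=27: ⌊4973/545⌋−⌊4804/545⌋ = 9−8 = 1  ← one
n=28: ⌊5142/545⌋−⌊4973/545⌋ = 9−9 = 0
n=29: ⌊5311/545⌋−⌊5142/545⌋ = 9−9 = 0
n=30: ⌊5480/545⌋−⌊5311/545⌋ = 10−9 = 1  ← one
n=31: ⌊5649/545⌋−⌊5480/545⌋ = 10−10 = 0
n=32: ⌊5818/545⌋−⌊5649/545⌋ = 10−10 = 0
n=33: ⌊5987/545⌋−⌊5818/545⌋ = 10−10 = 0
n=34: ⌊6156/545⌋−⌊5987/545⌋ = 11−10 = 1  ← one
n=35: ⌊6325/545⌋−⌊6156/545⌋ = 11−11 = 0
n=36: ⌊6494/545⌋−⌊6325/545⌋ = 11−11 = 0
n=37: ⌊6663/545⌋−⌊6494/545⌋ = 12−11 = 1  ← one
positions of the first 12 ones: 1 5 8 11 14 17 21 24 27 30 34 37


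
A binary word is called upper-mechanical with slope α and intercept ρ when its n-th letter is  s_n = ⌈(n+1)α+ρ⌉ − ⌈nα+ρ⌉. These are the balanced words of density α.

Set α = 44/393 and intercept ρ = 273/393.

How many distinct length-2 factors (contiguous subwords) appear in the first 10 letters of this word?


3

t_n = ⌈(n·44+273)/393⌉ for n = 0 … 10:
  n=0…9: ⌈273/393⌉=1 ⌈317/393⌉=1 ⌈361/393⌉=1 ⌈405/393⌉=2 ⌈449/393⌉=2 ⌈493/393⌉=2 ⌈537/393⌉=2 ⌈581/393⌉=2 ⌈625/393⌉=2 ⌈669/393⌉=2
  n=10: ⌈713/393⌉=2
s_n = t_(n+1) − t_n for n = 0 … 9 gives
prefix = 0010000000
slide a length-2 window over [0..1] … [8..9] (9 windows); first occurrence of each distinct factor:
  [  0..  1] 00
  [  1..  2] 01
  [  2..  3] 10
  (the other 6 windows repeat one of these)
distinct factors: {00, 01, 10}
count = 3  (Sturmian bound for length 2 is 3)


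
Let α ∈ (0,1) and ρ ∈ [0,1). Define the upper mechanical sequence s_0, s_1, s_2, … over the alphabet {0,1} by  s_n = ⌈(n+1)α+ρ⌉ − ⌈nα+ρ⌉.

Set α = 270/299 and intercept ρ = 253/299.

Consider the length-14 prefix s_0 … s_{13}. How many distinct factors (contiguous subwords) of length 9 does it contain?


t_n = ⌈(n·270+253)/299⌉ for n = 0 … 14:
  n=0…9: ⌈253/299⌉=1 ⌈523/299⌉=2 ⌈793/299⌉=3 ⌈1063/299⌉=4 ⌈1333/299⌉=5 ⌈1603/299⌉=6 ⌈1873/299⌉=7 ⌈2143/299⌉=8 ⌈2413/299⌉=9 ⌈2683/299⌉=9
  n=10…14: ⌈2953/299⌉=10 ⌈3223/299⌉=11 ⌈3493/299⌉=12 ⌈3763/299⌉=13 ⌈4033/299⌉=14
s_n = t_(n+1) − t_n for n = 0 … 13 gives
prefix = 11111111011111
slide a length-9 window over [0..8] … [5..13] (6 windows); first occurrence of each distinct factor:
  [  0..  8] 111111110
  [  1..  9] 111111101
  [  2.. 10] 111111011
  [  3.. 11] 111110111
  [  4.. 12] 111101111
  [  5.. 13] 111011111
distinct factors: {111011111, 111101111, 111110111, 111111011, 111111101, 111111110}
count = 6  (Sturmian bound for length 9 is 10)

6


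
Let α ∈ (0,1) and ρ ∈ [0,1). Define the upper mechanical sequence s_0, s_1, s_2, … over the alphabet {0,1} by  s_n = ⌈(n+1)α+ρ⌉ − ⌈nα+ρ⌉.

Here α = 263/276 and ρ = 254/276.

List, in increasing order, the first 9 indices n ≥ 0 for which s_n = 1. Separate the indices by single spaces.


0 1 2 3 4 5 6 7 8

n=0: ⌈517/276⌉−⌈254/276⌉ = 2−1 = 1  ← one
n=1: ⌈780/276⌉−⌈517/276⌉ = 3−2 = 1  ← one
n=2: ⌈1043/276⌉−⌈780/276⌉ = 4−3 = 1  ← one
n=3: ⌈1306/276⌉−⌈1043/276⌉ = 5−4 = 1  ← one
n=4: ⌈1569/276⌉−⌈1306/276⌉ = 6−5 = 1  ← one
n=5: ⌈1832/276⌉−⌈1569/276⌉ = 7−6 = 1  ← one
n=6: ⌈2095/276⌉−⌈1832/276⌉ = 8−7 = 1  ← one
n=7: ⌈2358/276⌉−⌈2095/276⌉ = 9−8 = 1  ← one
n=8: ⌈2621/276⌉−⌈2358/276⌉ = 10−9 = 1  ← one
positions of the first 9 ones: 0 1 2 3 4 5 6 7 8


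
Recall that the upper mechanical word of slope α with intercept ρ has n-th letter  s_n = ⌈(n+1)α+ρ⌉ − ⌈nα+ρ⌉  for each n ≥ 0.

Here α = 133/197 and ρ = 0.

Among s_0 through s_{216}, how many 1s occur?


147

#1s = Σ_{n=0}^{216} s_n = Σ_{n=0}^{216} (⌈(n+1)α+ρ⌉ − ⌈nα+ρ⌉)
the sum telescopes: every ⌈nα+ρ⌉ with 0 < n < 217 appears once with + and once with −, leaving ⌈217α+ρ⌉ − ⌈0·α+ρ⌉
217α + ρ = (217·133) / 197 = 28861/197
ρ = 0/197
⌈28861/197⌉ = 147,  ⌈0/197⌉ = 0
#1s = 147 − 0 = 147


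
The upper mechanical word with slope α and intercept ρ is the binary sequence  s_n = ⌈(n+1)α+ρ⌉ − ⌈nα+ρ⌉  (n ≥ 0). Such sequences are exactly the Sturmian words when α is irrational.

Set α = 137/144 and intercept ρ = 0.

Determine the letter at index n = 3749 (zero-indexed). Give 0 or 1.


1

(n+1)α + ρ = (3750·137) / 144 = 513750/144
nα + ρ     = (3749·137) / 144 = 513613/144
⌈513750/144⌉ = 3568,  ⌈513613/144⌉ = 3567
s_{3749} = 3568 − 3567 = 1


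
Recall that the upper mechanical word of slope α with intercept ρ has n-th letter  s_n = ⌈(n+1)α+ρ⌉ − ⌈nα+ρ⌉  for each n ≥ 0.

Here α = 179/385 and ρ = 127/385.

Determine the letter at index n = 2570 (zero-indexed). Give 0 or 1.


0

(n+1)α + ρ = (2571·179 + 127) / 385 = 460336/385
nα + ρ     = (2570·179 + 127) / 385 = 460157/385
⌈460336/385⌉ = 1196,  ⌈460157/385⌉ = 1196
s_{2570} = 1196 − 1196 = 0


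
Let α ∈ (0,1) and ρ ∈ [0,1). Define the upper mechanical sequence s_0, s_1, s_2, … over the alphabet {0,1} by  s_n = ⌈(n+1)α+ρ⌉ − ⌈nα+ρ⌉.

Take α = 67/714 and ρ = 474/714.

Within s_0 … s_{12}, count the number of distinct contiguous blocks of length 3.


4

t_n = ⌈(n·67+474)/714⌉ for n = 0 … 13:
  n=0…9: ⌈474/714⌉=1 ⌈541/714⌉=1 ⌈608/714⌉=1 ⌈675/714⌉=1 ⌈742/714⌉=2 ⌈809/714⌉=2 ⌈876/714⌉=2 ⌈943/714⌉=2 ⌈1010/714⌉=2 ⌈1077/714⌉=2
  n=10…13: ⌈1144/714⌉=2 ⌈1211/714⌉=2 ⌈1278/714⌉=2 ⌈1345/714⌉=2
s_n = t_(n+1) − t_n for n = 0 … 12 gives
prefix = 0001000000000
slide a length-3 window over [0..2] … [10..12] (11 windows); first occurrence of each distinct factor:
  [  0..  2] 000
  [  1..  3] 001
  [  2..  4] 010
  [  3..  5] 100
  (the other 7 windows repeat one of these)
distinct factors: {000, 001, 010, 100}
count = 4  (Sturmian bound for length 3 is 4)


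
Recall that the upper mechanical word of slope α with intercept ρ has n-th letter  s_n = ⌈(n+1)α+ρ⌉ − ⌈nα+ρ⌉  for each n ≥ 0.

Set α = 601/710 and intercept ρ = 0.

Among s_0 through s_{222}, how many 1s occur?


189

#1s = Σ_{n=0}^{222} s_n = Σ_{n=0}^{222} (⌈(n+1)α+ρ⌉ − ⌈nα+ρ⌉)
the sum telescopes: every ⌈nα+ρ⌉ with 0 < n < 223 appears once with + and once with −, leaving ⌈223α+ρ⌉ − ⌈0·α+ρ⌉
223α + ρ = (223·601) / 710 = 134023/710
ρ = 0/710
⌈134023/710⌉ = 189,  ⌈0/710⌉ = 0
#1s = 189 − 0 = 189


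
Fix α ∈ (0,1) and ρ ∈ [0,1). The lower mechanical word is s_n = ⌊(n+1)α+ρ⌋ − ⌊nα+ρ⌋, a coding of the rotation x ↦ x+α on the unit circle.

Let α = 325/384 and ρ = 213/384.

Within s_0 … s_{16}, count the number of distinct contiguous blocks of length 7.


8

t_n = ⌊(n·325+213)/384⌋ for n = 0 … 17:
  n=0…9: ⌊213/384⌋=0 ⌊538/384⌋=1 ⌊863/384⌋=2 ⌊1188/384⌋=3 ⌊1513/384⌋=3 ⌊1838/384⌋=4 ⌊2163/384⌋=5 ⌊2488/384⌋=6 ⌊2813/384⌋=7 ⌊3138/384⌋=8
  n=10…17: ⌊3463/384⌋=9 ⌊3788/384⌋=9 ⌊4113/384⌋=10 ⌊4438/384⌋=11 ⌊4763/384⌋=12 ⌊5088/384⌋=13 ⌊5413/384⌋=14 ⌊5738/384⌋=14
s_n = t_(n+1) − t_n for n = 0 … 16 gives
prefix = 11101111110111110
slide a length-7 window over [0..6] … [10..16] (11 windows); first occurrence of each distinct factor:
  [  0..  6] 1110111
  [  1..  7] 1101111
  [  2..  8] 1011111
  [  3..  9] 0111111
  [  4.. 10] 1111110
  [  5.. 11] 1111101
  [  6.. 12] 1111011
  [ 10.. 16] 0111110
  (the other 3 windows repeat one of these)
distinct factors: {0111110, 0111111, 1011111, 1101111, 1110111, 1111011, 1111101, 1111110}
count = 8  (Sturmian bound for length 7 is 8)


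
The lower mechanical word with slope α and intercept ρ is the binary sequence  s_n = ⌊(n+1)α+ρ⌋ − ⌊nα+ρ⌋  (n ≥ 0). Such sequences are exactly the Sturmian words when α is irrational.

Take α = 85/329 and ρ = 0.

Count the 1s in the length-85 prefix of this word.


21

#1s = Σ_{n=0}^{84} s_n = Σ_{n=0}^{84} (⌊(n+1)α+ρ⌋ − ⌊nα+ρ⌋)
the sum telescopes: every ⌊nα+ρ⌋ with 0 < n < 85 appears once with + and once with −, leaving ⌊85α+ρ⌋ − ⌊0·α+ρ⌋
85α + ρ = (85·85) / 329 = 7225/329
ρ = 0/329
⌊7225/329⌋ = 21,  ⌊0/329⌋ = 0
#1s = 21 − 0 = 21


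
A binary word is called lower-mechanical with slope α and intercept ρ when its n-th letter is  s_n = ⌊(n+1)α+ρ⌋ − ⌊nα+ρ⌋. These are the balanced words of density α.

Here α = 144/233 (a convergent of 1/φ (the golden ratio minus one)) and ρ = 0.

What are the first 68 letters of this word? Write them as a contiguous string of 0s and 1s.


n=0: ⌊(1·144)/233⌋ − ⌊(0·144)/233⌋ = ⌊144/233⌋ − ⌊0/233⌋ = 0 − 0 = 0
n=1: ⌊(2·144)/233⌋ − ⌊(1·144)/233⌋ = ⌊288/233⌋ − ⌊144/233⌋ = 1 − 0 = 1
n=2: ⌊(3·144)/233⌋ − ⌊(2·144)/233⌋ = ⌊432/233⌋ − ⌊288/233⌋ = 1 − 1 = 0
n=3: ⌊(4·144)/233⌋ − ⌊(3·144)/233⌋ = ⌊576/233⌋ − ⌊432/233⌋ = 2 − 1 = 1
n=4: ⌊(5·144)/233⌋ − ⌊(4·144)/233⌋ = ⌊720/233⌋ − ⌊576/233⌋ = 3 − 2 = 1
n=5: ⌊(6·144)/233⌋ − ⌊(5·144)/233⌋ = ⌊864/233⌋ − ⌊720/233⌋ = 3 − 3 = 0
n=6: ⌊(7·144)/233⌋ − ⌊(6·144)/233⌋ = ⌊1008/233⌋ − ⌊864/233⌋ = 4 − 3 = 1
n=7: ⌊(8·144)/233⌋ − ⌊(7·144)/233⌋ = ⌊1152/233⌋ − ⌊1008/233⌋ = 4 − 4 = 0
n=8: ⌊(9·144)/233⌋ − ⌊(8·144)/233⌋ = ⌊1296/233⌋ − ⌊1152/233⌋ = 5 − 4 = 1
n=9: ⌊(10·144)/233⌋ − ⌊(9·144)/233⌋ = ⌊1440/233⌋ − ⌊1296/233⌋ = 6 − 5 = 1
n=10: ⌊(11·144)/233⌋ − ⌊(10·144)/233⌋ = ⌊1584/233⌋ − ⌊1440/233⌋ = 6 − 6 = 0
n=11: ⌊(12·144)/233⌋ − ⌊(11·144)/233⌋ = ⌊1728/233⌋ − ⌊1584/233⌋ = 7 − 6 = 1
n=12: ⌊(13·144)/233⌋ − ⌊(12·144)/233⌋ = ⌊1872/233⌋ − ⌊1728/233⌋ = 8 − 7 = 1
n=13: ⌊(14·144)/233⌋ − ⌊(13·144)/233⌋ = ⌊2016/233⌋ − ⌊1872/233⌋ = 8 − 8 = 0
n=14: ⌊(15·144)/233⌋ − ⌊(14·144)/233⌋ = ⌊2160/233⌋ − ⌊2016/233⌋ = 9 − 8 = 1
n=15: ⌊(16·144)/233⌋ − ⌊(15·144)/233⌋ = ⌊2304/233⌋ − ⌊2160/233⌋ = 9 − 9 = 0
n=16: ⌊(17·144)/233⌋ − ⌊(16·144)/233⌋ = ⌊2448/233⌋ − ⌊2304/233⌋ = 10 − 9 = 1
n=17: ⌊(18·144)/233⌋ − ⌊(17·144)/233⌋ = ⌊2592/233⌋ − ⌊2448/233⌋ = 11 − 10 = 1
n=18: ⌊(19·144)/233⌋ − ⌊(18·144)/233⌋ = ⌊2736/233⌋ − ⌊2592/233⌋ = 11 − 11 = 0
n=19: ⌊(20·144)/233⌋ − ⌊(19·144)/233⌋ = ⌊2880/233⌋ − ⌊2736/233⌋ = 12 − 11 = 1
n=20: ⌊(21·144)/233⌋ − ⌊(20·144)/233⌋ = ⌊3024/233⌋ − ⌊2880/233⌋ = 12 − 12 = 0
n=21: ⌊(22·144)/233⌋ − ⌊(21·144)/233⌋ = ⌊3168/233⌋ − ⌊3024/233⌋ = 13 − 12 = 1
n=22: ⌊(23·144)/233⌋ − ⌊(22·144)/233⌋ = ⌊3312/233⌋ − ⌊3168/233⌋ = 14 − 13 = 1
n=23: ⌊(24·144)/233⌋ − ⌊(23·144)/233⌋ = ⌊3456/233⌋ − ⌊3312/233⌋ = 14 − 14 = 0
n=24: ⌊(25·144)/233⌋ − ⌊(24·144)/233⌋ = ⌊3600/233⌋ − ⌊3456/233⌋ = 15 − 14 = 1
n=25: ⌊(26·144)/233⌋ − ⌊(25·144)/233⌋ = ⌊3744/233⌋ − ⌊3600/233⌋ = 16 − 15 = 1
n=26: ⌊(27·144)/233⌋ − ⌊(26·144)/233⌋ = ⌊3888/233⌋ − ⌊3744/233⌋ = 16 − 16 = 0
n=27: ⌊(28·144)/233⌋ − ⌊(27·144)/233⌋ = ⌊4032/233⌋ − ⌊3888/233⌋ = 17 − 16 = 1
n=28: ⌊(29·144)/233⌋ − ⌊(28·144)/233⌋ = ⌊4176/233⌋ − ⌊4032/233⌋ = 17 − 17 = 0
n=29: ⌊(30·144)/233⌋ − ⌊(29·144)/233⌋ = ⌊4320/233⌋ − ⌊4176/233⌋ = 18 − 17 = 1
n=30: ⌊(31·144)/233⌋ − ⌊(30·144)/233⌋ = ⌊4464/233⌋ − ⌊4320/233⌋ = 19 − 18 = 1
n=31: ⌊(32·144)/233⌋ − ⌊(31·144)/233⌋ = ⌊4608/233⌋ − ⌊4464/233⌋ = 19 − 19 = 0
n=32: ⌊(33·144)/233⌋ − ⌊(32·144)/233⌋ = ⌊4752/233⌋ − ⌊4608/233⌋ = 20 − 19 = 1
n=33: ⌊(34·144)/233⌋ − ⌊(33·144)/233⌋ = ⌊4896/233⌋ − ⌊4752/233⌋ = 21 − 20 = 1
n=34: ⌊(35·144)/233⌋ − ⌊(34·144)/233⌋ = ⌊5040/233⌋ − ⌊4896/233⌋ = 21 − 21 = 0
n=35: ⌊(36·144)/233⌋ − ⌊(35·144)/233⌋ = ⌊5184/233⌋ − ⌊5040/233⌋ = 22 − 21 = 1
n=36: ⌊(37·144)/233⌋ − ⌊(36·144)/233⌋ = ⌊5328/233⌋ − ⌊5184/233⌋ = 22 − 22 = 0
n=37: ⌊(38·144)/233⌋ − ⌊(37·144)/233⌋ = ⌊5472/233⌋ − ⌊5328/233⌋ = 23 − 22 = 1
n=38: ⌊(39·144)/233⌋ − ⌊(38·144)/233⌋ = ⌊5616/233⌋ − ⌊5472/233⌋ = 24 − 23 = 1
n=39: ⌊(40·144)/233⌋ − ⌊(39·144)/233⌋ = ⌊5760/233⌋ − ⌊5616/233⌋ = 24 − 24 = 0
n=40: ⌊(41·144)/233⌋ − ⌊(40·144)/233⌋ = ⌊5904/233⌋ − ⌊5760/233⌋ = 25 − 24 = 1
n=41: ⌊(42·144)/233⌋ − ⌊(41·144)/233⌋ = ⌊6048/233⌋ − ⌊5904/233⌋ = 25 − 25 = 0
n=42: ⌊(43·144)/233⌋ − ⌊(42·144)/233⌋ = ⌊6192/233⌋ − ⌊6048/233⌋ = 26 − 25 = 1
n=43: ⌊(44·144)/233⌋ − ⌊(43·144)/233⌋ = ⌊6336/233⌋ − ⌊6192/233⌋ = 27 − 26 = 1
n=44: ⌊(45·144)/233⌋ − ⌊(44·144)/233⌋ = ⌊6480/233⌋ − ⌊6336/233⌋ = 27 − 27 = 0
n=45: ⌊(46·144)/233⌋ − ⌊(45·144)/233⌋ = ⌊6624/233⌋ − ⌊6480/233⌋ = 28 − 27 = 1
n=46: ⌊(47·144)/233⌋ − ⌊(46·144)/233⌋ = ⌊6768/233⌋ − ⌊6624/233⌋ = 29 − 28 = 1
n=47: ⌊(48·144)/233⌋ − ⌊(47·144)/233⌋ = ⌊6912/233⌋ − ⌊6768/233⌋ = 29 − 29 = 0
n=48: ⌊(49·144)/233⌋ − ⌊(48·144)/233⌋ = ⌊7056/233⌋ − ⌊6912/233⌋ = 30 − 29 = 1
n=49: ⌊(50·144)/233⌋ − ⌊(49·144)/233⌋ = ⌊7200/233⌋ − ⌊7056/233⌋ = 30 − 30 = 0
n=50: ⌊(51·144)/233⌋ − ⌊(50·144)/233⌋ = ⌊7344/233⌋ − ⌊7200/233⌋ = 31 − 30 = 1
n=51: ⌊(52·144)/233⌋ − ⌊(51·144)/233⌋ = ⌊7488/233⌋ − ⌊7344/233⌋ = 32 − 31 = 1
n=52: ⌊(53·144)/233⌋ − ⌊(52·144)/233⌋ = ⌊7632/233⌋ − ⌊7488/233⌋ = 32 − 32 = 0
n=53: ⌊(54·144)/233⌋ − ⌊(53·144)/233⌋ = ⌊7776/233⌋ − ⌊7632/233⌋ = 33 − 32 = 1
n=54: ⌊(55·144)/233⌋ − ⌊(54·144)/233⌋ = ⌊7920/233⌋ − ⌊7776/233⌋ = 33 − 33 = 0
n=55: ⌊(56·144)/233⌋ − ⌊(55·144)/233⌋ = ⌊8064/233⌋ − ⌊7920/233⌋ = 34 − 33 = 1
n=56: ⌊(57·144)/233⌋ − ⌊(56·144)/233⌋ = ⌊8208/233⌋ − ⌊8064/233⌋ = 35 − 34 = 1
n=57: ⌊(58·144)/233⌋ − ⌊(57·144)/233⌋ = ⌊8352/233⌋ − ⌊8208/233⌋ = 35 − 35 = 0
n=58: ⌊(59·144)/233⌋ − ⌊(58·144)/233⌋ = ⌊8496/233⌋ − ⌊8352/233⌋ = 36 − 35 = 1
n=59: ⌊(60·144)/233⌋ − ⌊(59·144)/233⌋ = ⌊8640/233⌋ − ⌊8496/233⌋ = 37 − 36 = 1
n=60: ⌊(61·144)/233⌋ − ⌊(60·144)/233⌋ = ⌊8784/233⌋ − ⌊8640/233⌋ = 37 − 37 = 0
n=61: ⌊(62·144)/233⌋ − ⌊(61·144)/233⌋ = ⌊8928/233⌋ − ⌊8784/233⌋ = 38 − 37 = 1
n=62: ⌊(63·144)/233⌋ − ⌊(62·144)/233⌋ = ⌊9072/233⌋ − ⌊8928/233⌋ = 38 − 38 = 0
n=63: ⌊(64·144)/233⌋ − ⌊(63·144)/233⌋ = ⌊9216/233⌋ − ⌊9072/233⌋ = 39 − 38 = 1
n=64: ⌊(65·144)/233⌋ − ⌊(64·144)/233⌋ = ⌊9360/233⌋ − ⌊9216/233⌋ = 40 − 39 = 1
n=65: ⌊(66·144)/233⌋ − ⌊(65·144)/233⌋ = ⌊9504/233⌋ − ⌊9360/233⌋ = 40 − 40 = 0
n=66: ⌊(67·144)/233⌋ − ⌊(66·144)/233⌋ = ⌊9648/233⌋ − ⌊9504/233⌋ = 41 − 40 = 1
n=67: ⌊(68·144)/233⌋ − ⌊(67·144)/233⌋ = ⌊9792/233⌋ − ⌊9648/233⌋ = 42 − 41 = 1

01011010110110101101011011010110110101101011011010110101101101011011
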